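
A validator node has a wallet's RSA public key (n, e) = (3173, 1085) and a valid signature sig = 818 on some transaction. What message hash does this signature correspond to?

2395

sig^1085 mod 3173 = 2395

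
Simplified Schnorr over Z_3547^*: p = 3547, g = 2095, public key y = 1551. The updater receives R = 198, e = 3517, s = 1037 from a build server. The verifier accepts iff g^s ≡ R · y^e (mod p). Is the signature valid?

valid

g^s mod p:
2095^2 = 4389025 ≡ 1386
2095^4 ≡ 1386^2 = 1920996 ≡ 2069
2095^8 ≡ 2069^2 = 4280761 ≡ 3079
2095^16 ≡ 3079^2 = 9480241 ≡ 2657
2095^32 ≡ 2657^2 = 7059649 ≡ 1119
2095^64 ≡ 1119^2 = 1252161 ≡ 70
2095^128 ≡ 70^2 = 4900 ≡ 1353
2095^256 ≡ 1353^2 = 1830609 ≡ 357
2095^512 ≡ 357^2 = 127449 ≡ 3304
2095^1024 ≡ 3304^2 = 10916416 ≡ 2297
1037 = 1024 + 8 + 4 + 1, so 2095^1037 ≡ 2297·3079·2069·2095 ≡ 1068 (mod 3547)
R · y^e mod p:
1551^2 = 2405601 ≡ 735
1551^4 ≡ 735^2 = 540225 ≡ 1081
1551^8 ≡ 1081^2 = 1168561 ≡ 1598
1551^16 ≡ 1598^2 = 2553604 ≡ 3311
1551^32 ≡ 3311^2 = 10962721 ≡ 2491
1551^64 ≡ 2491^2 = 6205081 ≡ 1378
1551^128 ≡ 1378^2 = 1898884 ≡ 1239
1551^256 ≡ 1239^2 = 1535121 ≡ 2817
1551^512 ≡ 2817^2 = 7935489 ≡ 850
1551^1024 ≡ 850^2 = 722500 ≡ 2459
1551^2048 ≡ 2459^2 = 6046681 ≡ 2593
3517 = 2048 + 1024 + 256 + 128 + 32 + 16 + 8 + 4 + 1, so 1551^3517 ≡ 2593·2459·2817·1239·2491·3311·1598·1081·1551 ≡ 2800 (mod 3547)
198·2800 = 554400 ≡ 1068 (mod 3547)
1068 ≡ 1068 (mod 3547); signature holds.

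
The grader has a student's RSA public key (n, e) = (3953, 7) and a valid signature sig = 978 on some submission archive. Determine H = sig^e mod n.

1630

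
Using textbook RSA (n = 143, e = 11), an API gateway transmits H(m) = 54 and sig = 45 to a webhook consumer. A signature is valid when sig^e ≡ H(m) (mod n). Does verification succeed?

fails

Squares mod 143: sig^1≡45, sig^2≡23, sig^4≡100, sig^8≡133
11 = 8 + 2 + 1, so sig^11 ≡ 133·23·45 ≡ 89 (mod 143)
The recovered value 89 does not match the digest 54.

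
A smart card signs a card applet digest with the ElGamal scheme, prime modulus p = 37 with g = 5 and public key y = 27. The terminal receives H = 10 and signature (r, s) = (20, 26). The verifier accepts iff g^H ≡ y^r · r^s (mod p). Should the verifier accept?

accept

Left side g^H mod p:
5^2 = 25
5^4 ≡ 25^2 = 625 ≡ 33
5^8 ≡ 33^2 = 1089 ≡ 16
10 = 8 + 2, so 5^10 ≡ 16·25 ≡ 30 (mod 37)
Right side y^r · r^s mod p:
27^2 = 729 ≡ 26
27^4 ≡ 26^2 = 676 ≡ 10
27^8 ≡ 10^2 = 100 ≡ 26
27^16 ≡ 26^2 = 676 ≡ 10
20 = 16 + 4, so 27^20 ≡ 10·10 ≡ 26 (mod 37)
20^2 = 400 ≡ 30
20^4 ≡ 30^2 = 900 ≡ 12
20^8 ≡ 12^2 = 144 ≡ 33
20^16 ≡ 33^2 = 1089 ≡ 16
26 = 16 + 8 + 2, so 20^26 ≡ 16·33·30 ≡ 4 (mod 37)
26·4 = 104 ≡ 30 (mod 37)
30 ≡ 30 (mod 37), so the signature is genuine.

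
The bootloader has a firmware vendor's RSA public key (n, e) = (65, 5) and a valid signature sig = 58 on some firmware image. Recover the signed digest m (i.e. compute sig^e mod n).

Squares mod 65: sig^1≡58, sig^2≡49, sig^4≡61
5 = 4 + 1, so sig^5 ≡ 61·58 ≡ 28 (mod 65)

28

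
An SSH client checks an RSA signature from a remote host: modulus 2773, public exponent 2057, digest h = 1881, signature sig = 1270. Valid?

yes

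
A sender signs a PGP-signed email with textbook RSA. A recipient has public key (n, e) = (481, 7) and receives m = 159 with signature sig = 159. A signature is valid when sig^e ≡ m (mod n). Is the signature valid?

valid

Squares mod 481: sig^1≡159, sig^2≡269, sig^4≡211
7 = 4 + 2 + 1, so sig^7 ≡ 211·269·159 ≡ 159 (mod 481)
sig^7 mod 481 = 159 matches m.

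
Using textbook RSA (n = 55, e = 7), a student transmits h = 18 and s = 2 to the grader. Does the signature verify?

verifies

s^2 ≡ 2^2 = 4
s^4 ≡ 4^2 = 16
7 = 4 + 2 + 1, so s^7 ≡ 16·4·2 ≡ 18 (mod 55)
Since 18 equals the digest 18, verification succeeds.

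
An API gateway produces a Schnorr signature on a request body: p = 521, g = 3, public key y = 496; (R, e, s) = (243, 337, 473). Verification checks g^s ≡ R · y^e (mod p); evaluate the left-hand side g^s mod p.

3^473 mod 521 = 257

257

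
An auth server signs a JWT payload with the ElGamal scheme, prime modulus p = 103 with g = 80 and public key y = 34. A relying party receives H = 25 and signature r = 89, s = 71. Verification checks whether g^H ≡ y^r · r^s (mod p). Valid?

yes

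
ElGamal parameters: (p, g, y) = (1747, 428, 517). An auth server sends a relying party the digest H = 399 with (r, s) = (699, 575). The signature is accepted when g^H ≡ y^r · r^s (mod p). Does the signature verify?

does not verify

Left side g^H mod p:
Squares mod 1747: 428^1≡428, 428^2≡1496, 428^4≡109, 428^8≡1399, 428^16≡561, 428^32≡261, 428^64≡1735, 428^128≡144, 428^256≡1519
399 = 256 + 128 + 8 + 4 + 2 + 1, so 428^399 ≡ 1519·144·1399·109·1496·428 ≡ 1163 (mod 1747)
Right side y^r · r^s mod p:
Squares mod 1747: 517^1≡517, 517^2≡1745, 517^4≡4, 517^8≡16, 517^16≡256, 517^32≡897, 517^64≡989, 517^128≡1548, 517^256≡1167, 517^512≡976
699 = 512 + 128 + 32 + 16 + 8 + 2 + 1, so 517^699 ≡ 976·1548·897·256·16·1745·517 ≡ 861 (mod 1747)
Squares mod 1747: 699^1≡699, 699^2≡1188, 699^4≡1515, 699^8≡1414, 699^16≡828, 699^32≡760, 699^64≡1090, 699^128≡140, 699^256≡383, 699^512≡1688
575 = 512 + 32 + 16 + 8 + 4 + 2 + 1, so 699^575 ≡ 1688·760·828·1414·1515·1188·699 ≡ 1645 (mod 1747)
861·1645 = 1416345 ≡ 1275 (mod 1747)
1163 ≠ 1275, so verification fails.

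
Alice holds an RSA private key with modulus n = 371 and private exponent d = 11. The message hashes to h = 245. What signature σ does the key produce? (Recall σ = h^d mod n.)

Squares mod 371: h^1≡245, h^2≡294, h^4≡364, h^8≡49
11 = 8 + 2 + 1, so h^11 ≡ 49·294·245 ≡ 147 (mod 371)

147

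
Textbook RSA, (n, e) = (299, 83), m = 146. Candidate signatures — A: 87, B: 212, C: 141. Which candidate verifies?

Candidate A: Squares mod 299: 87^1≡87, 87^2≡94, 87^4≡165, 87^8≡16, 87^16≡256, 87^32≡55, 87^64≡35; 83 = 64 + 16 + 2 + 1, so 87^83 ≡ 35·256·94·87 ≡ 146 (mod 299)
  → matches m = 146
Candidate B: Squares mod 299: 212^1≡212, 212^2≡94, 212^4≡165, 212^8≡16, 212^16≡256, 212^32≡55, 212^64≡35; 83 = 64 + 16 + 2 + 1, so 212^83 ≡ 35·256·94·212 ≡ 153 (mod 299)
Candidate C: Squares mod 299: 141^1≡141, 141^2≡147, 141^4≡81, 141^8≡282, 141^16≡289, 141^32≡100, 141^64≡133; 83 = 64 + 16 + 2 + 1, so 141^83 ≡ 133·289·147·141 ≡ 292 (mod 299)

A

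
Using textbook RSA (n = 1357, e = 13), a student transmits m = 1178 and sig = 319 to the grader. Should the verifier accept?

reject

Squares mod 1357: sig^1≡319, sig^2≡1343, sig^4≡196, sig^8≡420
13 = 8 + 4 + 1, so sig^13 ≡ 420·196·319 ≡ 773 (mod 1357)
773 ≠ 1178, so verification fails.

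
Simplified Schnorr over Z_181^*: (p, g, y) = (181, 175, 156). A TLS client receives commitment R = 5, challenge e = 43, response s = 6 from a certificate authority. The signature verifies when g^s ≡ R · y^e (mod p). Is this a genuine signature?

genuine

g^s mod p:
175^2 = 30625 ≡ 36
175^4 ≡ 36^2 = 1296 ≡ 29
6 = 4 + 2, so 175^6 ≡ 29·36 ≡ 139 (mod 181)
R · y^e mod p:
156^2 = 24336 ≡ 82
156^4 ≡ 82^2 = 6724 ≡ 27
156^8 ≡ 27^2 = 729 ≡ 5
156^16 ≡ 5^2 = 25
156^32 ≡ 25^2 = 625 ≡ 82
43 = 32 + 8 + 2 + 1, so 156^43 ≡ 82·5·82·156 ≡ 64 (mod 181)
5·64 = 320 ≡ 139 (mod 181)
139 ≡ 139 (mod 181); signature holds.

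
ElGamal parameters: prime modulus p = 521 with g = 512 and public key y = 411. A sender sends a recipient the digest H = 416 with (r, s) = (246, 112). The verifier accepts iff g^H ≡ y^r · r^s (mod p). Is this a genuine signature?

Left side g^H mod p:
512^2 = 262144 ≡ 81
512^4 ≡ 81^2 = 6561 ≡ 309
512^8 ≡ 309^2 = 95481 ≡ 138
512^16 ≡ 138^2 = 19044 ≡ 288
512^32 ≡ 288^2 = 82944 ≡ 105
512^64 ≡ 105^2 = 11025 ≡ 84
512^128 ≡ 84^2 = 7056 ≡ 283
512^256 ≡ 283^2 = 80089 ≡ 376
416 = 256 + 128 + 32, so 512^416 ≡ 376·283·105 ≡ 516 (mod 521)
Right side y^r · r^s mod p:
411^2 = 168921 ≡ 117
411^4 ≡ 117^2 = 13689 ≡ 143
411^8 ≡ 143^2 = 20449 ≡ 130
411^16 ≡ 130^2 = 16900 ≡ 228
411^32 ≡ 228^2 = 51984 ≡ 405
411^64 ≡ 405^2 = 164025 ≡ 431
411^128 ≡ 431^2 = 185761 ≡ 285
246 = 128 + 64 + 32 + 16 + 4 + 2, so 411^246 ≡ 285·431·405·228·143·117 ≡ 309 (mod 521)
246^2 = 60516 ≡ 80
246^4 ≡ 80^2 = 6400 ≡ 148
246^8 ≡ 148^2 = 21904 ≡ 22
246^16 ≡ 22^2 = 484
246^32 ≡ 484^2 = 234256 ≡ 327
246^64 ≡ 327^2 = 106929 ≡ 124
112 = 64 + 32 + 16, so 246^112 ≡ 124·327·484 ≡ 204 (mod 521)
309·204 = 63036 ≡ 516 (mod 521)
516 ≡ 516 (mod 521), so the signature is genuine.

genuine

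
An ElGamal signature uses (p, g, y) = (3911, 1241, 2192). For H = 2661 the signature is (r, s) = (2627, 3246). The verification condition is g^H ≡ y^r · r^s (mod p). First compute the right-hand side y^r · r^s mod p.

2192^2 = 4804864 ≡ 2156
2192^4 ≡ 2156^2 = 4648336 ≡ 2068
2192^8 ≡ 2068^2 = 4276624 ≡ 1901
2192^16 ≡ 1901^2 = 3613801 ≡ 37
2192^32 ≡ 37^2 = 1369
2192^64 ≡ 1369^2 = 1874161 ≡ 792
2192^128 ≡ 792^2 = 627264 ≡ 1504
2192^256 ≡ 1504^2 = 2262016 ≡ 1458
2192^512 ≡ 1458^2 = 2125764 ≡ 2091
2192^1024 ≡ 2091^2 = 4372281 ≡ 3694
2192^2048 ≡ 3694^2 = 13645636 ≡ 157
2627 = 2048 + 512 + 64 + 2 + 1, so 2192^2627 ≡ 157·2091·792·2156·2192 ≡ 3848 (mod 3911)
2627^2 = 6901129 ≡ 2125
2627^4 ≡ 2125^2 = 4515625 ≡ 2331
2627^8 ≡ 2331^2 = 5433561 ≡ 1182
2627^16 ≡ 1182^2 = 1397124 ≡ 897
2627^32 ≡ 897^2 = 804609 ≡ 2854
2627^64 ≡ 2854^2 = 8145316 ≡ 2614
2627^128 ≡ 2614^2 = 6832996 ≡ 479
2627^256 ≡ 479^2 = 229441 ≡ 2603
2627^512 ≡ 2603^2 = 6775609 ≡ 1757
2627^1024 ≡ 1757^2 = 3087049 ≡ 1270
2627^2048 ≡ 1270^2 = 1612900 ≡ 1568
3246 = 2048 + 1024 + 128 + 32 + 8 + 4 + 2, so 2627^3246 ≡ 1568·1270·479·2854·1182·2331·2125 ≡ 2603 (mod 3911)
y^r · r^s ≡ 3848·2603 = 10016344 ≡ 273 (mod 3911)

273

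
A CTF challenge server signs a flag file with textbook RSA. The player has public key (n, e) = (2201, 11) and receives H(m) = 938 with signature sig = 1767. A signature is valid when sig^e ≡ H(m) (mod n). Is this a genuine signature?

sig^2 ≡ 1767^2 = 3122289 ≡ 1271
sig^4 ≡ 1271^2 = 1615441 ≡ 2108
sig^8 ≡ 2108^2 = 4443664 ≡ 2046
11 = 8 + 2 + 1, so sig^11 ≡ 2046·1271·1767 ≡ 124 (mod 2201)
The recovered value 124 does not match the digest 938.

forged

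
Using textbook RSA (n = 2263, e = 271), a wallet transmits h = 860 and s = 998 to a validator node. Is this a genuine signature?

s^2 ≡ 998^2 = 996004 ≡ 284
s^4 ≡ 284^2 = 80656 ≡ 1451
s^8 ≡ 1451^2 = 2105401 ≡ 811
s^16 ≡ 811^2 = 657721 ≡ 1451
s^32 ≡ 1451^2 = 2105401 ≡ 811
s^64 ≡ 811^2 = 657721 ≡ 1451
s^128 ≡ 1451^2 = 2105401 ≡ 811
s^256 ≡ 811^2 = 657721 ≡ 1451
271 = 256 + 8 + 4 + 2 + 1, so s^271 ≡ 1451·811·1451·284·998 ≡ 316 (mod 2263)
The recovered value 316 does not match the digest 860.

forged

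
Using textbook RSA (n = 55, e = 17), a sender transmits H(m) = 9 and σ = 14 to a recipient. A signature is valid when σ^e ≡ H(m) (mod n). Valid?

Squares mod 55: σ^1≡14, σ^2≡31, σ^4≡26, σ^8≡16, σ^16≡36
17 = 16 + 1, so σ^17 ≡ 36·14 ≡ 9 (mod 55)
9 = H(m), so the signature checks out.

yes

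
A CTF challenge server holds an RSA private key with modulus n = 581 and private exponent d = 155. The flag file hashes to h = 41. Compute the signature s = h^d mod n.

h^2 ≡ 41^2 = 1681 ≡ 519
h^4 ≡ 519^2 = 269361 ≡ 358
h^8 ≡ 358^2 = 128164 ≡ 344
h^16 ≡ 344^2 = 118336 ≡ 393
h^32 ≡ 393^2 = 154449 ≡ 484
h^64 ≡ 484^2 = 234256 ≡ 113
h^128 ≡ 113^2 = 12769 ≡ 568
155 = 128 + 16 + 8 + 2 + 1, so h^155 ≡ 568·393·344·519·41 ≡ 69 (mod 581)

69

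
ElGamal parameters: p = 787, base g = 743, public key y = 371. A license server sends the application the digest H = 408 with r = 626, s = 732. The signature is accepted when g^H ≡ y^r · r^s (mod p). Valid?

no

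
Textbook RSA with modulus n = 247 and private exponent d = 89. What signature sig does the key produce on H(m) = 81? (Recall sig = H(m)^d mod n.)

61

(H(m))^2 ≡ 81^2 = 6561 ≡ 139
(H(m))^4 ≡ 139^2 = 19321 ≡ 55
(H(m))^8 ≡ 55^2 = 3025 ≡ 61
(H(m))^16 ≡ 61^2 = 3721 ≡ 16
(H(m))^32 ≡ 16^2 = 256 ≡ 9
(H(m))^64 ≡ 9^2 = 81
89 = 64 + 16 + 8 + 1, so (H(m))^89 ≡ 81·16·61·81 ≡ 61 (mod 247)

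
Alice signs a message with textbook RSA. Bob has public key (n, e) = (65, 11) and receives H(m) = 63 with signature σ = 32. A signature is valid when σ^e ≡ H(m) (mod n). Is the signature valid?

valid

σ^2 ≡ 32^2 = 1024 ≡ 49
σ^4 ≡ 49^2 = 2401 ≡ 61
σ^8 ≡ 61^2 = 3721 ≡ 16
11 = 8 + 2 + 1, so σ^11 ≡ 16·49·32 ≡ 63 (mod 65)
σ^11 mod 65 = 63 matches H(m).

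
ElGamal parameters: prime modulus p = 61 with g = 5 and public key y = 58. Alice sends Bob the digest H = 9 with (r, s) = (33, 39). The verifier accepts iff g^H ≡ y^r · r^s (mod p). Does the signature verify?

Left side g^H mod p:
Squares mod 61: 5^1≡5, 5^2≡25, 5^4≡15, 5^8≡42
9 = 8 + 1, so 5^9 ≡ 42·5 ≡ 27 (mod 61)
Right side y^r · r^s mod p:
Squares mod 61: 58^1≡58, 58^2≡9, 58^4≡20, 58^8≡34, 58^16≡58, 58^32≡9
33 = 32 + 1, so 58^33 ≡ 9·58 ≡ 34 (mod 61)
Squares mod 61: 33^1≡33, 33^2≡52, 33^4≡20, 33^8≡34, 33^16≡58, 33^32≡9
39 = 32 + 4 + 2 + 1, so 33^39 ≡ 9·20·52·33 ≡ 37 (mod 61)
34·37 = 1258 ≡ 38 (mod 61)
27 ≠ 38, so verification fails.

does not verify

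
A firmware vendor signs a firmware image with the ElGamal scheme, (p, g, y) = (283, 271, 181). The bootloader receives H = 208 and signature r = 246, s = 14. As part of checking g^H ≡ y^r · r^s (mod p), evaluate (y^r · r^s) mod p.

130

181^2 = 32761 ≡ 216
181^4 ≡ 216^2 = 46656 ≡ 244
181^8 ≡ 244^2 = 59536 ≡ 106
181^16 ≡ 106^2 = 11236 ≡ 199
181^32 ≡ 199^2 = 39601 ≡ 264
181^64 ≡ 264^2 = 69696 ≡ 78
181^128 ≡ 78^2 = 6084 ≡ 141
246 = 128 + 64 + 32 + 16 + 4 + 2, so 181^246 ≡ 141·78·264·199·244·216 ≡ 207 (mod 283)
246^2 = 60516 ≡ 237
246^4 ≡ 237^2 = 56169 ≡ 135
246^8 ≡ 135^2 = 18225 ≡ 113
14 = 8 + 4 + 2, so 246^14 ≡ 113·135·237 ≡ 110 (mod 283)
y^r · r^s ≡ 207·110 = 22770 ≡ 130 (mod 283)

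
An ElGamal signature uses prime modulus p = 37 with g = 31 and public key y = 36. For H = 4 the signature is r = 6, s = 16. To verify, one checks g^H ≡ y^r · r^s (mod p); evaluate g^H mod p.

31^2 = 961 ≡ 36
31^4 ≡ 36^2 = 1296 ≡ 1

1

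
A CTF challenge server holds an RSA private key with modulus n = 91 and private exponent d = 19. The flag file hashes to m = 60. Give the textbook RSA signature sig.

18

m^2 ≡ 60^2 = 3600 ≡ 51
m^4 ≡ 51^2 = 2601 ≡ 53
m^8 ≡ 53^2 = 2809 ≡ 79
m^16 ≡ 79^2 = 6241 ≡ 53
19 = 16 + 2 + 1, so m^19 ≡ 53·51·60 ≡ 18 (mod 91)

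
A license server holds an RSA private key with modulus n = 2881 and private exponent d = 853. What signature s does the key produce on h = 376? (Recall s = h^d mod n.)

h^2 ≡ 376^2 = 141376 ≡ 207
h^4 ≡ 207^2 = 42849 ≡ 2515
h^8 ≡ 2515^2 = 6325225 ≡ 1430
h^16 ≡ 1430^2 = 2044900 ≡ 2271
h^32 ≡ 2271^2 = 5157441 ≡ 451
h^64 ≡ 451^2 = 203401 ≡ 1731
h^128 ≡ 1731^2 = 2996361 ≡ 121
h^256 ≡ 121^2 = 14641 ≡ 236
h^512 ≡ 236^2 = 55696 ≡ 957
853 = 512 + 256 + 64 + 16 + 4 + 1, so h^853 ≡ 957·236·1731·2271·2515·376 ≡ 168 (mod 2881)

168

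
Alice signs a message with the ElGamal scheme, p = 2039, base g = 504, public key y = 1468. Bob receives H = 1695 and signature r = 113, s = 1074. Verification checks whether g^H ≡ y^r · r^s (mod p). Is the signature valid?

Left side g^H mod p:
Squares mod 2039: 504^1≡504, 504^2≡1180, 504^4≡1802, 504^8≡1116, 504^16≡1666, 504^32≡477, 504^64≡1200, 504^128≡466, 504^256≡1022, 504^512≡516, 504^1024≡1186
1695 = 1024 + 512 + 128 + 16 + 8 + 4 + 2 + 1, so 504^1695 ≡ 1186·516·466·1666·1116·1802·1180·504 ≡ 551 (mod 2039)
Right side y^r · r^s mod p:
Squares mod 2039: 1468^1≡1468, 1468^2≡1840, 1468^4≡860, 1468^8≡1482, 1468^16≡321, 1468^32≡1091, 1468^64≡1544
113 = 64 + 32 + 16 + 1, so 1468^113 ≡ 1544·1091·321·1468 ≡ 301 (mod 2039)
Squares mod 2039: 113^1≡113, 113^2≡535, 113^4≡765, 113^8≡32, 113^16≡1024, 113^32≡530, 113^64≡1557, 113^128≡1917, 113^256≡611, 113^512≡184, 113^1024≡1232
1074 = 1024 + 32 + 16 + 2, so 113^1074 ≡ 1232·530·1024·535 ≡ 1526 (mod 2039)
301·1526 = 459326 ≡ 551 (mod 2039)
551 ≡ 551 (mod 2039), so the signature is genuine.

valid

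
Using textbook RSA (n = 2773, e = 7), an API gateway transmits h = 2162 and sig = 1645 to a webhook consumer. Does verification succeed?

passes

sig^2 ≡ 1645^2 = 2706025 ≡ 2350
sig^4 ≡ 2350^2 = 5522500 ≡ 1457
7 = 4 + 2 + 1, so sig^7 ≡ 1457·2350·1645 ≡ 2162 (mod 2773)
sig^7 mod 2773 = 2162 matches h.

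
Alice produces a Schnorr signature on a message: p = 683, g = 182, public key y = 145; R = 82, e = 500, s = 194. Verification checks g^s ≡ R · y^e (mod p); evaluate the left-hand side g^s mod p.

Squares mod 683: 182^1≡182, 182^2≡340, 182^4≡173, 182^8≡560, 182^16≡103, 182^32≡364, 182^64≡677, 182^128≡36
194 = 128 + 64 + 2, so 182^194 ≡ 36·677·340 ≡ 324 (mod 683)

324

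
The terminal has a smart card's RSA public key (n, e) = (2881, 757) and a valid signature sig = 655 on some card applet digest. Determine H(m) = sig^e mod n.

Squares mod 2881: sig^1≡655, sig^2≡2637, sig^4≡1916, sig^8≡662, sig^16≡332, sig^32≡746, sig^64≡483, sig^128≡2809, sig^256≡2303, sig^512≡2769
757 = 512 + 128 + 64 + 32 + 16 + 4 + 1, so sig^757 ≡ 2769·2809·483·746·332·1916·655 ≡ 53 (mod 2881)

53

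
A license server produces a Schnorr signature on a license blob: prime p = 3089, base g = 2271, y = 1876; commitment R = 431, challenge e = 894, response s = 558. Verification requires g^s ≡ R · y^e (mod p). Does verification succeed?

fails

g^s mod p:
Squares mod 3089: 2271^1≡2271, 2271^2≡1900, 2271^4≡2048, 2271^8≡2531, 2271^16≡2464, 2271^32≡1411, 2271^64≡1605, 2271^128≡2888, 2271^256≡244, 2271^512≡845
558 = 512 + 32 + 8 + 4 + 2, so 2271^558 ≡ 845·1411·2531·2048·1900 ≡ 2011 (mod 3089)
R · y^e mod p:
Squares mod 3089: 1876^1≡1876, 1876^2≡1005, 1876^4≡3011, 1876^8≡2995, 1876^16≡2658, 1876^32≡421, 1876^64≡1168, 1876^128≡1975, 1876^256≡2307, 1876^512≡2991
894 = 512 + 256 + 64 + 32 + 16 + 8 + 4 + 2, so 1876^894 ≡ 2991·2307·1168·421·2658·2995·3011·1005 ≡ 1117 (mod 3089)
431·1117 = 481427 ≡ 2632 (mod 3089)
2011 ≠ 2632; the check fails.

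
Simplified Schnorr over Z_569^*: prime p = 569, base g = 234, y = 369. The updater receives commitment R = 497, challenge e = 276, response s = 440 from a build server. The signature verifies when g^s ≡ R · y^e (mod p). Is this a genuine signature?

forged

g^s mod p:
234^2 = 54756 ≡ 132
234^4 ≡ 132^2 = 17424 ≡ 354
234^8 ≡ 354^2 = 125316 ≡ 136
234^16 ≡ 136^2 = 18496 ≡ 288
234^32 ≡ 288^2 = 82944 ≡ 439
234^64 ≡ 439^2 = 192721 ≡ 399
234^128 ≡ 399^2 = 159201 ≡ 450
234^256 ≡ 450^2 = 202500 ≡ 505
440 = 256 + 128 + 32 + 16 + 8, so 234^440 ≡ 505·450·439·288·136 ≡ 153 (mod 569)
R · y^e mod p:
369^2 = 136161 ≡ 170
369^4 ≡ 170^2 = 28900 ≡ 450
369^8 ≡ 450^2 = 202500 ≡ 505
369^16 ≡ 505^2 = 255025 ≡ 113
369^32 ≡ 113^2 = 12769 ≡ 251
369^64 ≡ 251^2 = 63001 ≡ 411
369^128 ≡ 411^2 = 168921 ≡ 497
369^256 ≡ 497^2 = 247009 ≡ 63
276 = 256 + 16 + 4, so 369^276 ≡ 63·113·450 ≡ 80 (mod 569)
497·80 = 39760 ≡ 499 (mod 569)
153 ≠ 499; the check fails.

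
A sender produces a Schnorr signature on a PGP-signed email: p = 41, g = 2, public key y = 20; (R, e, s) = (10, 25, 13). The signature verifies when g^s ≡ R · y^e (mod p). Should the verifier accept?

accept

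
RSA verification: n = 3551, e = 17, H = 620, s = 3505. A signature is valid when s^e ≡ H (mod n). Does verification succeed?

Squares mod 3551: s^1≡3505, s^2≡2116, s^4≡3196, s^8≡1740, s^16≡2148
17 = 16 + 1, so s^17 ≡ 2148·3505 ≡ 620 (mod 3551)
Since 620 equals the digest 620, verification succeeds.

passes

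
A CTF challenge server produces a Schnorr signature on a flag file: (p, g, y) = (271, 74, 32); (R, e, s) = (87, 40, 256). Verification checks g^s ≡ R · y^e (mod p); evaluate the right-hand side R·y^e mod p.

Squares mod 271: 32^1≡32, 32^2≡211, 32^4≡77, 32^8≡238, 32^16≡5, 32^32≡25
40 = 32 + 8, so 32^40 ≡ 25·238 ≡ 259 (mod 271)
R · y^e ≡ 87·259 = 22533 ≡ 40 (mod 271)

40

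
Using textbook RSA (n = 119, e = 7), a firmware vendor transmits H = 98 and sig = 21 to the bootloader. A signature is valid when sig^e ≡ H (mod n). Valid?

sig^7 mod 119 = 98
Since 98 equals the digest 98, verification succeeds.

yes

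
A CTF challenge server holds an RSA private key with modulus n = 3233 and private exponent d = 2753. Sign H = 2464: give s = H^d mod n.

H^2753 mod 3233 = 999

999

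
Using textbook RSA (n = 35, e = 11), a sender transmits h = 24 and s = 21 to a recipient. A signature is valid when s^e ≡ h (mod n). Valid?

s^2 ≡ 21^2 = 441 ≡ 21
s^4 ≡ 21^2 = 441 ≡ 21
s^8 ≡ 21^2 = 441 ≡ 21
11 = 8 + 2 + 1, so s^11 ≡ 21·21·21 ≡ 21 (mod 35)
The recovered value 21 does not match the digest 24.

no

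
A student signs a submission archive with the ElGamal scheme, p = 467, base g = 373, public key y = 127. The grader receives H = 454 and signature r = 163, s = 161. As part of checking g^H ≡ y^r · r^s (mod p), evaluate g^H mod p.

461

373^454 mod 467 = 461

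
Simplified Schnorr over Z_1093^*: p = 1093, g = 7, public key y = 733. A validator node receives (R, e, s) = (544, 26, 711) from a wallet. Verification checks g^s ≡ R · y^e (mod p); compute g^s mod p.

7^2 = 49
7^4 ≡ 49^2 = 2401 ≡ 215
7^8 ≡ 215^2 = 46225 ≡ 319
7^16 ≡ 319^2 = 101761 ≡ 112
7^32 ≡ 112^2 = 12544 ≡ 521
7^64 ≡ 521^2 = 271441 ≡ 377
7^128 ≡ 377^2 = 142129 ≡ 39
7^256 ≡ 39^2 = 1521 ≡ 428
7^512 ≡ 428^2 = 183184 ≡ 653
711 = 512 + 128 + 64 + 4 + 2 + 1, so 7^711 ≡ 653·39·377·215·49·7 ≡ 141 (mod 1093)

141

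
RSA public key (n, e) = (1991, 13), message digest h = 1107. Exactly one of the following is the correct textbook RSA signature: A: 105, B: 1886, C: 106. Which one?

Candidate A: Squares mod 1991: 105^1≡105, 105^2≡1070, 105^4≡75, 105^8≡1643; 13 = 8 + 4 + 1, so 105^13 ≡ 1643·75·105 ≡ 1107 (mod 1991)
  → matches h = 1107
Candidate B: Squares mod 1991: 1886^1≡1886, 1886^2≡1070, 1886^4≡75, 1886^8≡1643; 13 = 8 + 4 + 1, so 1886^13 ≡ 1643·75·1886 ≡ 884 (mod 1991)
Candidate C: Squares mod 1991: 106^1≡106, 106^2≡1281, 106^4≡377, 106^8≡768; 13 = 8 + 4 + 1, so 106^13 ≡ 768·377·106 ≡ 1542 (mod 1991)

A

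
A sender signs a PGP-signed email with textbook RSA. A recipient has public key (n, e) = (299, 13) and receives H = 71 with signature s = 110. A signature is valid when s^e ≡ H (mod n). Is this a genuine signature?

Squares mod 299: s^1≡110, s^2≡140, s^4≡165, s^8≡16
13 = 8 + 4 + 1, so s^13 ≡ 16·165·110 ≡ 71 (mod 299)
71 = H, so the signature checks out.

genuine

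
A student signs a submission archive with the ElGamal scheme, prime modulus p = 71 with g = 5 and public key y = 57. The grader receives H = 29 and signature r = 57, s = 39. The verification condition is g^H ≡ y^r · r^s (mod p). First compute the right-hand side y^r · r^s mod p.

Squares mod 71: 57^1≡57, 57^2≡54, 57^4≡5, 57^8≡25, 57^16≡57, 57^32≡54
57 = 32 + 16 + 8 + 1, so 57^57 ≡ 54·57·25·57 ≡ 54 (mod 71)
Squares mod 71: 57^1≡57, 57^2≡54, 57^4≡5, 57^8≡25, 57^16≡57, 57^32≡54
39 = 32 + 4 + 2 + 1, so 57^39 ≡ 54·5·54·57 ≡ 5 (mod 71)
y^r · r^s ≡ 54·5 = 270 ≡ 57 (mod 71)

57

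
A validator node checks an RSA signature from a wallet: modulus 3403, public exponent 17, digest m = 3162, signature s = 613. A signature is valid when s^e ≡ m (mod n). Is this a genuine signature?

s^2 ≡ 613^2 = 375769 ≡ 1439
s^4 ≡ 1439^2 = 2070721 ≡ 1697
s^8 ≡ 1697^2 = 2879809 ≡ 871
s^16 ≡ 871^2 = 758641 ≡ 3175
17 = 16 + 1, so s^17 ≡ 3175·613 ≡ 3162 (mod 3403)
3162 = m, so the signature checks out.

genuine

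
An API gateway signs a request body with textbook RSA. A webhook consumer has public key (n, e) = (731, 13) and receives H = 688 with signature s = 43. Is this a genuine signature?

Squares mod 731: s^1≡43, s^2≡387, s^4≡645, s^8≡86
13 = 8 + 4 + 1, so s^13 ≡ 86·645·43 ≡ 688 (mod 731)
Since 688 equals the digest 688, verification succeeds.

genuine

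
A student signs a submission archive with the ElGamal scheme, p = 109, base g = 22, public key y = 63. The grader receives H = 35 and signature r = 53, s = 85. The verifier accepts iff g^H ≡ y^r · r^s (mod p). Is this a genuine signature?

Left side g^H mod p:
Squares mod 109: 22^1≡22, 22^2≡48, 22^4≡15, 22^8≡7, 22^16≡49, 22^32≡3
35 = 32 + 2 + 1, so 22^35 ≡ 3·48·22 ≡ 7 (mod 109)
Right side y^r · r^s mod p:
Squares mod 109: 63^1≡63, 63^2≡45, 63^4≡63, 63^8≡45, 63^16≡63, 63^32≡45
53 = 32 + 16 + 4 + 1, so 63^53 ≡ 45·63·63·63 ≡ 45 (mod 109)
Squares mod 109: 53^1≡53, 53^2≡84, 53^4≡80, 53^8≡78, 53^16≡89, 53^32≡73, 53^64≡97
85 = 64 + 16 + 4 + 1, so 53^85 ≡ 97·89·80·53 ≡ 85 (mod 109)
45·85 = 3825 ≡ 10 (mod 109)
7 ≠ 10, so verification fails.

forged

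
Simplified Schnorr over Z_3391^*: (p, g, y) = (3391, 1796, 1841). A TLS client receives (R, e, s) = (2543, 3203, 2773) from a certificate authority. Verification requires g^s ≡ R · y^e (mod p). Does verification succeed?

fails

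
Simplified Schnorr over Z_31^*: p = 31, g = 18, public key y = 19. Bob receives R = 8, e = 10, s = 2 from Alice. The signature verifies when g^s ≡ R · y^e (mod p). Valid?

yes

g^s mod p:
18^2 = 324 ≡ 14
R · y^e mod p:
19^2 = 361 ≡ 20
19^4 ≡ 20^2 = 400 ≡ 28
19^8 ≡ 28^2 = 784 ≡ 9
10 = 8 + 2, so 19^10 ≡ 9·20 ≡ 25 (mod 31)
8·25 = 200 ≡ 14 (mod 31)
14 ≡ 14 (mod 31); signature holds.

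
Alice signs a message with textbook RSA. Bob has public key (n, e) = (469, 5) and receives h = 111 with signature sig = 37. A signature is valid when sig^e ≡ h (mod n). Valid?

no

sig^2 ≡ 37^2 = 1369 ≡ 431
sig^4 ≡ 431^2 = 185761 ≡ 37
5 = 4 + 1, so sig^5 ≡ 37·37 ≡ 431 (mod 469)
The recovered value 431 does not match the digest 111.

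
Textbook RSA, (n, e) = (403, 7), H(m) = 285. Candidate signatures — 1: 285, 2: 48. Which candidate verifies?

1

Candidate 1: Squares mod 403: 285^1≡285, 285^2≡222, 285^4≡118; 7 = 4 + 2 + 1, so 285^7 ≡ 118·222·285 ≡ 285 (mod 403)
  → matches H(m) = 285
Candidate 2: Squares mod 403: 48^1≡48, 48^2≡289, 48^4≡100; 7 = 4 + 2 + 1, so 48^7 ≡ 100·289·48 ≡ 74 (mod 403)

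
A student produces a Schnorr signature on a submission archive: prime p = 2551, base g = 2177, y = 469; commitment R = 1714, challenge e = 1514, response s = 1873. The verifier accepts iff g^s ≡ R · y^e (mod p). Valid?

g^s mod p:
Squares mod 2551: 2177^1≡2177, 2177^2≡2122, 2177^4≡369, 2177^8≡958, 2177^16≡1955, 2177^32≡627, 2177^64≡275, 2177^128≡1646, 2177^256≡154, 2177^512≡757, 2177^1024≡1625
1873 = 1024 + 512 + 256 + 64 + 16 + 1, so 2177^1873 ≡ 1625·757·154·275·1955·2177 ≡ 1106 (mod 2551)
R · y^e mod p:
Squares mod 2551: 469^1≡469, 469^2≡575, 469^4≡1546, 469^8≡2380, 469^16≡1180, 469^32≡2105, 469^64≡2489, 469^128≡1293, 469^256≡944, 469^512≡837, 469^1024≡1595
1514 = 1024 + 256 + 128 + 64 + 32 + 8 + 2, so 469^1514 ≡ 1595·944·1293·2489·2105·2380·575 ≡ 1486 (mod 2551)
1714·1486 = 2547004 ≡ 1106 (mod 2551)
1106 ≡ 1106 (mod 2551); signature holds.

yes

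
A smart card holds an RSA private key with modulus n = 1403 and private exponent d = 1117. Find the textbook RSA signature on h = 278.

h^2 ≡ 278^2 = 77284 ≡ 119
h^4 ≡ 119^2 = 14161 ≡ 131
h^8 ≡ 131^2 = 17161 ≡ 325
h^16 ≡ 325^2 = 105625 ≡ 400
h^32 ≡ 400^2 = 160000 ≡ 58
h^64 ≡ 58^2 = 3364 ≡ 558
h^128 ≡ 558^2 = 311364 ≡ 1301
h^256 ≡ 1301^2 = 1692601 ≡ 583
h^512 ≡ 583^2 = 339889 ≡ 363
h^1024 ≡ 363^2 = 131769 ≡ 1290
1117 = 1024 + 64 + 16 + 8 + 4 + 1, so h^1117 ≡ 1290·558·400·325·131·278 ≡ 363 (mod 1403)

363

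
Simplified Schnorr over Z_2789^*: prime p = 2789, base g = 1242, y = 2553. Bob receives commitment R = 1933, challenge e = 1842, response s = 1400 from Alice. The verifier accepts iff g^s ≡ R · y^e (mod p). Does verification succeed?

passes

g^s mod p:
Squares mod 2789: 1242^1≡1242, 1242^2≡247, 1242^4≡2440, 1242^8≡1874, 1242^16≡525, 1242^32≡2303, 1242^64≡1920, 1242^128≡2131, 1242^256≡669, 1242^512≡1321, 1242^1024≡1916
1400 = 1024 + 256 + 64 + 32 + 16 + 8, so 1242^1400 ≡ 1916·669·1920·2303·525·1874 ≡ 256 (mod 2789)
R · y^e mod p:
Squares mod 2789: 2553^1≡2553, 2553^2≡2705, 2553^4≡1478, 2553^8≡697, 2553^16≡523, 2553^32≡207, 2553^64≡1014, 2553^128≡1844, 2553^256≡545, 2553^512≡1391, 2553^1024≡2104
1842 = 1024 + 512 + 256 + 32 + 16 + 2, so 2553^1842 ≡ 2104·1391·545·207·523·2705 ≡ 2111 (mod 2789)
1933·2111 = 4080563 ≡ 256 (mod 2789)
256 ≡ 256 (mod 2789); signature holds.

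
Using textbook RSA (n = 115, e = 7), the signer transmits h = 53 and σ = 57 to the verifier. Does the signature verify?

verifies

σ^7 mod 115 = 53
Since 53 equals the digest 53, verification succeeds.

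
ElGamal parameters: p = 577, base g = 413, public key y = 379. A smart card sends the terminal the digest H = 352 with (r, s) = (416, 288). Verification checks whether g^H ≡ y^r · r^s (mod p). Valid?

Left side g^H mod p:
413^2 = 170569 ≡ 354
413^4 ≡ 354^2 = 125316 ≡ 107
413^8 ≡ 107^2 = 11449 ≡ 486
413^16 ≡ 486^2 = 236196 ≡ 203
413^32 ≡ 203^2 = 41209 ≡ 242
413^64 ≡ 242^2 = 58564 ≡ 287
413^128 ≡ 287^2 = 82369 ≡ 435
413^256 ≡ 435^2 = 189225 ≡ 546
352 = 256 + 64 + 32, so 413^352 ≡ 546·287·242 ≡ 290 (mod 577)
Right side y^r · r^s mod p:
379^2 = 143641 ≡ 545
379^4 ≡ 545^2 = 297025 ≡ 447
379^8 ≡ 447^2 = 199809 ≡ 167
379^16 ≡ 167^2 = 27889 ≡ 193
379^32 ≡ 193^2 = 37249 ≡ 321
379^64 ≡ 321^2 = 103041 ≡ 335
379^128 ≡ 335^2 = 112225 ≡ 287
379^256 ≡ 287^2 = 82369 ≡ 435
416 = 256 + 128 + 32, so 379^416 ≡ 435·287·321 ≡ 287 (mod 577)
416^2 = 173056 ≡ 533
416^4 ≡ 533^2 = 284089 ≡ 205
416^8 ≡ 205^2 = 42025 ≡ 481
416^16 ≡ 481^2 = 231361 ≡ 561
416^32 ≡ 561^2 = 314721 ≡ 256
416^64 ≡ 256^2 = 65536 ≡ 335
416^128 ≡ 335^2 = 112225 ≡ 287
416^256 ≡ 287^2 = 82369 ≡ 435
288 = 256 + 32, so 416^288 ≡ 435·256 ≡ 576 (mod 577)
287·576 = 165312 ≡ 290 (mod 577)
290 ≡ 290 (mod 577), so the signature is genuine.

yes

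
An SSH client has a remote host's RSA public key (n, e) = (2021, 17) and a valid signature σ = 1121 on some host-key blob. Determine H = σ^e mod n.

σ^2 ≡ 1121^2 = 1256641 ≡ 1600
σ^4 ≡ 1600^2 = 2560000 ≡ 1414
σ^8 ≡ 1414^2 = 1999396 ≡ 627
σ^16 ≡ 627^2 = 393129 ≡ 1055
17 = 16 + 1, so σ^17 ≡ 1055·1121 ≡ 370 (mod 2021)

370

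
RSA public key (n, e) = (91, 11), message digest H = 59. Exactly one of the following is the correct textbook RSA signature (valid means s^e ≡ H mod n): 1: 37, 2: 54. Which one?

2

Candidate 1: 37^2 = 1369 ≡ 4; 37^4 ≡ 4^2 = 16; 37^8 ≡ 16^2 = 256 ≡ 74; 11 = 8 + 2 + 1, so 37^11 ≡ 74·4·37 ≡ 32 (mod 91)
Candidate 2: 54^2 = 2916 ≡ 4; 54^4 ≡ 4^2 = 16; 54^8 ≡ 16^2 = 256 ≡ 74; 11 = 8 + 2 + 1, so 54^11 ≡ 74·4·54 ≡ 59 (mod 91)
  → matches H = 59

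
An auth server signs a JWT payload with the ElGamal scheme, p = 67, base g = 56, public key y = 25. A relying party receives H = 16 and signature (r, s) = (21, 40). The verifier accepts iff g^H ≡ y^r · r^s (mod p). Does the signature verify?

does not verify

Left side g^H mod p:
56^2 = 3136 ≡ 54
56^4 ≡ 54^2 = 2916 ≡ 35
56^8 ≡ 35^2 = 1225 ≡ 19
56^16 ≡ 19^2 = 361 ≡ 26
Right side y^r · r^s mod p:
25^2 = 625 ≡ 22
25^4 ≡ 22^2 = 484 ≡ 15
25^8 ≡ 15^2 = 225 ≡ 24
25^16 ≡ 24^2 = 576 ≡ 40
21 = 16 + 4 + 1, so 25^21 ≡ 40·15·25 ≡ 59 (mod 67)
21^2 = 441 ≡ 39
21^4 ≡ 39^2 = 1521 ≡ 47
21^8 ≡ 47^2 = 2209 ≡ 65
21^16 ≡ 65^2 = 4225 ≡ 4
21^32 ≡ 4^2 = 16
40 = 32 + 8, so 21^40 ≡ 16·65 ≡ 35 (mod 67)
59·35 = 2065 ≡ 55 (mod 67)
26 ≠ 55, so verification fails.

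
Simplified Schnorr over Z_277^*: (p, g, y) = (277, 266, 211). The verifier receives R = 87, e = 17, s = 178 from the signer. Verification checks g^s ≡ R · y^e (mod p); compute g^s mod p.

Squares mod 277: 266^1≡266, 266^2≡121, 266^4≡237, 266^8≡215, 266^16≡243, 266^32≡48, 266^64≡88, 266^128≡265
178 = 128 + 32 + 16 + 2, so 266^178 ≡ 265·48·243·121 ≡ 206 (mod 277)

206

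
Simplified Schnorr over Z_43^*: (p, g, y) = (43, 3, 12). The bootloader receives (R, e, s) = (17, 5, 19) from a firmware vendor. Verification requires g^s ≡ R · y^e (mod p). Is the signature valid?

valid

g^s mod p:
Squares mod 43: 3^1≡3, 3^2≡9, 3^4≡38, 3^8≡25, 3^16≡23
19 = 16 + 2 + 1, so 3^19 ≡ 23·9·3 ≡ 19 (mod 43)
R · y^e mod p:
Squares mod 43: 12^1≡12, 12^2≡15, 12^4≡10
5 = 4 + 1, so 12^5 ≡ 10·12 ≡ 34 (mod 43)
17·34 = 578 ≡ 19 (mod 43)
19 ≡ 19 (mod 43); signature holds.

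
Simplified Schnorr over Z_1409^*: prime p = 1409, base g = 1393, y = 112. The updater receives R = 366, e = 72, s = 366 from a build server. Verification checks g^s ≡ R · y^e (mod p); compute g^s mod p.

1043

1393^2 = 1940449 ≡ 256
1393^4 ≡ 256^2 = 65536 ≡ 722
1393^8 ≡ 722^2 = 521284 ≡ 1363
1393^16 ≡ 1363^2 = 1857769 ≡ 707
1393^32 ≡ 707^2 = 499849 ≡ 1063
1393^64 ≡ 1063^2 = 1129969 ≡ 1360
1393^128 ≡ 1360^2 = 1849600 ≡ 992
1393^256 ≡ 992^2 = 984064 ≡ 582
366 = 256 + 64 + 32 + 8 + 4 + 2, so 1393^366 ≡ 582·1360·1063·1363·722·256 ≡ 1043 (mod 1409)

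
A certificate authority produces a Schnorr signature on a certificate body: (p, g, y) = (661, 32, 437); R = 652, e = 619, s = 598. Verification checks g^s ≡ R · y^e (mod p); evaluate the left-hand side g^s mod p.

431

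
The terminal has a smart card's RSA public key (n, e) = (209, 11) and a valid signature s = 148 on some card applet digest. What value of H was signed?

60

s^2 ≡ 148^2 = 21904 ≡ 168
s^4 ≡ 168^2 = 28224 ≡ 9
s^8 ≡ 9^2 = 81
11 = 8 + 2 + 1, so s^11 ≡ 81·168·148 ≡ 60 (mod 209)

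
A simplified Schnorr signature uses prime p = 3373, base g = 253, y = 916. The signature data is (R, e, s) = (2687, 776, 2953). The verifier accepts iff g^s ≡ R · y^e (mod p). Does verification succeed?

fails

g^s mod p:
253^2953 mod 3373 = 47
R · y^e mod p:
916^776 mod 3373 = 564
2687·564 = 1515468 ≡ 991 (mod 3373)
47 ≠ 991; the check fails.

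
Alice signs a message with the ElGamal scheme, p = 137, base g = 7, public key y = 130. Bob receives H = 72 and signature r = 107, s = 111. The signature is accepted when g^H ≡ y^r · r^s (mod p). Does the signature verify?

verifies

Left side g^H mod p:
Squares mod 137: 7^1≡7, 7^2≡49, 7^4≡72, 7^8≡115, 7^16≡73, 7^32≡123, 7^64≡59
72 = 64 + 8, so 7^72 ≡ 59·115 ≡ 72 (mod 137)
Right side y^r · r^s mod p:
Squares mod 137: 130^1≡130, 130^2≡49, 130^4≡72, 130^8≡115, 130^16≡73, 130^32≡123, 130^64≡59
107 = 64 + 32 + 8 + 2 + 1, so 130^107 ≡ 59·123·115·49·130 ≡ 93 (mod 137)
Squares mod 137: 107^1≡107, 107^2≡78, 107^4≡56, 107^8≡122, 107^16≡88, 107^32≡72, 107^64≡115
111 = 64 + 32 + 8 + 4 + 2 + 1, so 107^111 ≡ 115·72·122·56·78·107 ≡ 98 (mod 137)
93·98 = 9114 ≡ 72 (mod 137)
72 ≡ 72 (mod 137), so the signature is genuine.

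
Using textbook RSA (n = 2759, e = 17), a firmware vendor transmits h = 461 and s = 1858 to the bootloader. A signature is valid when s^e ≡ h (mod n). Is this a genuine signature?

genuine

s^2 ≡ 1858^2 = 3452164 ≡ 655
s^4 ≡ 655^2 = 429025 ≡ 1380
s^8 ≡ 1380^2 = 1904400 ≡ 690
s^16 ≡ 690^2 = 476100 ≡ 1552
17 = 16 + 1, so s^17 ≡ 1552·1858 ≡ 461 (mod 2759)
Since 461 equals the digest 461, verification succeeds.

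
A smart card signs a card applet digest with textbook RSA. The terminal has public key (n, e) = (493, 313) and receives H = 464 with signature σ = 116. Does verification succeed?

fails

σ^2 ≡ 116^2 = 13456 ≡ 145
σ^4 ≡ 145^2 = 21025 ≡ 319
σ^8 ≡ 319^2 = 101761 ≡ 203
σ^16 ≡ 203^2 = 41209 ≡ 290
σ^32 ≡ 290^2 = 84100 ≡ 290
σ^64 ≡ 290^2 = 84100 ≡ 290
σ^128 ≡ 290^2 = 84100 ≡ 290
σ^256 ≡ 290^2 = 84100 ≡ 290
313 = 256 + 32 + 16 + 8 + 1, so σ^313 ≡ 290·290·290·203·116 ≡ 377 (mod 493)
377 ≠ 464, so verification fails.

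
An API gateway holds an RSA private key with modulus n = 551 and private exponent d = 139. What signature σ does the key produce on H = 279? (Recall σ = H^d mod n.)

224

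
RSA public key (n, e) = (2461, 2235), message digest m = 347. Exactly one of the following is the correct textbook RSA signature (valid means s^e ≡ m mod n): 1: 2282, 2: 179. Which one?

2

Candidate 1: 2282^2 = 5207524 ≡ 48; 2282^4 ≡ 48^2 = 2304; 2282^8 ≡ 2304^2 = 5308416 ≡ 39; 2282^16 ≡ 39^2 = 1521; 2282^32 ≡ 1521^2 = 2313441 ≡ 101; 2282^64 ≡ 101^2 = 10201 ≡ 357; 2282^128 ≡ 357^2 = 127449 ≡ 1938; 2282^256 ≡ 1938^2 = 3755844 ≡ 358; 2282^512 ≡ 358^2 = 128164 ≡ 192; 2282^1024 ≡ 192^2 = 36864 ≡ 2410; 2282^2048 ≡ 2410^2 = 5808100 ≡ 140; 2235 = 2048 + 128 + 32 + 16 + 8 + 2 + 1, so 2282^2235 ≡ 140·1938·101·1521·39·48·2282 ≡ 2114 (mod 2461)
Candidate 2: 179^2 = 32041 ≡ 48; 179^4 ≡ 48^2 = 2304; 179^8 ≡ 2304^2 = 5308416 ≡ 39; 179^16 ≡ 39^2 = 1521; 179^32 ≡ 1521^2 = 2313441 ≡ 101; 179^64 ≡ 101^2 = 10201 ≡ 357; 179^128 ≡ 357^2 = 127449 ≡ 1938; 179^256 ≡ 1938^2 = 3755844 ≡ 358; 179^512 ≡ 358^2 = 128164 ≡ 192; 179^1024 ≡ 192^2 = 36864 ≡ 2410; 179^2048 ≡ 2410^2 = 5808100 ≡ 140; 2235 = 2048 + 128 + 32 + 16 + 8 + 2 + 1, so 179^2235 ≡ 140·1938·101·1521·39·48·179 ≡ 347 (mod 2461)
  → matches m = 347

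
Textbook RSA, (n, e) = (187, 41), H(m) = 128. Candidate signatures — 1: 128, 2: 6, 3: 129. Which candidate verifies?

Candidate 1: Squares mod 187: 128^1≡128, 128^2≡115, 128^4≡135, 128^8≡86, 128^16≡103, 128^32≡137; 41 = 32 + 8 + 1, so 128^41 ≡ 137·86·128 ≡ 128 (mod 187)
  → matches H(m) = 128
Candidate 2: Squares mod 187: 6^1≡6, 6^2≡36, 6^4≡174, 6^8≡169, 6^16≡137, 6^32≡69; 41 = 32 + 8 + 1, so 6^41 ≡ 69·169·6 ≡ 28 (mod 187)
Candidate 3: Squares mod 187: 129^1≡129, 129^2≡185, 129^4≡4, 129^8≡16, 129^16≡69, 129^32≡86; 41 = 32 + 8 + 1, so 129^41 ≡ 86·16·129 ≡ 41 (mod 187)

1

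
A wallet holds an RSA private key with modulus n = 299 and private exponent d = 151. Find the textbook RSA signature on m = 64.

m^2 ≡ 64^2 = 4096 ≡ 209
m^4 ≡ 209^2 = 43681 ≡ 27
m^8 ≡ 27^2 = 729 ≡ 131
m^16 ≡ 131^2 = 17161 ≡ 118
m^32 ≡ 118^2 = 13924 ≡ 170
m^64 ≡ 170^2 = 28900 ≡ 196
m^128 ≡ 196^2 = 38416 ≡ 144
151 = 128 + 16 + 4 + 2 + 1, so m^151 ≡ 144·118·27·209·64 ≡ 246 (mod 299)

246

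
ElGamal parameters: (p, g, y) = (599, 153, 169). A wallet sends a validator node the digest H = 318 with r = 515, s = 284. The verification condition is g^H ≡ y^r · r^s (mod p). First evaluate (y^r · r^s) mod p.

Squares mod 599: 169^1≡169, 169^2≡408, 169^4≡541, 169^8≡369, 169^16≡188, 169^32≡3, 169^64≡9, 169^128≡81, 169^256≡571, 169^512≡185
515 = 512 + 2 + 1, so 169^515 ≡ 185·408·169 ≡ 415 (mod 599)
Squares mod 599: 515^1≡515, 515^2≡467, 515^4≡53, 515^8≡413, 515^16≡453, 515^32≡351, 515^64≡406, 515^128≡111, 515^256≡341
284 = 256 + 16 + 8 + 4, so 515^284 ≡ 341·453·413·53 ≡ 337 (mod 599)
y^r · r^s ≡ 415·337 = 139855 ≡ 288 (mod 599)

288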